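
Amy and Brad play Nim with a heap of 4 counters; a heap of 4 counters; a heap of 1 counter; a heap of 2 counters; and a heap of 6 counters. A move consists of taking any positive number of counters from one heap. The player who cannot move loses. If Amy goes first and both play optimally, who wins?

Compute the nim-sum pairwise:
4 ⊕ 4 = 0
0 ⊕ 1 = 1
1 ⊕ 2 = 3
3 ⊕ 6 = 5
The nim-sum is 5 ≠ 0, so this is an N-position: the player to move can win; Amy has a winning move.

Amy wins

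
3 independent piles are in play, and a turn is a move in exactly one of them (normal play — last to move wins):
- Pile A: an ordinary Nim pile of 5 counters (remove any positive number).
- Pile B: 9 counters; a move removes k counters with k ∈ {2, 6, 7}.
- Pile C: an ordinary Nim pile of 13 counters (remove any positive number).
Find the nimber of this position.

Pile A is a plain Nim pile of size 5, so its Grundy value is 5.
Build the Grundy sequence for pile B with g(k) = mex{g(k−s) : s ∈ {2, 6, 7}, s ≤ k}:
g(0) = mex{} = 0
g(1) = mex{} = 0
g(2) = mex{0} = 1
g(3) = mex{0} = 1
g(4) = mex{1} = 0
g(5) = mex{1} = 0
g(6) = mex{0} = 1
g(7) = mex{0} = 1
g(8) = mex{0,1} = 2
g(9) = mex{1} = 0
So g(9) = 0.
Pile C is a plain Nim pile of size 13, so its Grundy value is 13.
The value of a disjunctive sum is the nim-sum of the parts.
Combined value = 5 ⊕ 0 ⊕ 13 = 8.

8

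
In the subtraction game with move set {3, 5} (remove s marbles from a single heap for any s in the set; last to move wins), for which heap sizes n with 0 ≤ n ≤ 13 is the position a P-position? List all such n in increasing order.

0, 1, 2, 8, 9, 10

Grundy values for subtraction set {3, 5}:
g(0) = mex{} = 0
g(1) = mex{} = 0
g(2) = mex{} = 0
g(3) = mex{0} = 1
g(4) = mex{0} = 1
g(5) = mex{0} = 1
g(6) = mex{0,1} = 2
g(7) = mex{0,1} = 2
g(8) = mex{1} = 0
g(9) = mex{1,2} = 0
g(10) = mex{1,2} = 0
g(11) = mex{0,2} = 1
g(12) = mex{0,2} = 1
g(13) = mex{0} = 1
The P-positions (g = 0) in 0..13 are 0, 1, 2, 8, 9, 10.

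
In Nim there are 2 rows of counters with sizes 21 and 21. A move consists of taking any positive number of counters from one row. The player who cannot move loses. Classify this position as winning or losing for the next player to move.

Compute the nim-sum pairwise:
21 ⊕ 21 = 0
The nim-sum is 0, so this is a P-position: the player to move is in a losing position under optimal play.

Losing position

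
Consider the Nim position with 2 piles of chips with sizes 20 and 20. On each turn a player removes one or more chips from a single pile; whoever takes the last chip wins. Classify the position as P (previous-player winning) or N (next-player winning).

P-position

Write each in binary and XOR column by column:
  10100  (20)
  10100  (20)
  -----
  00000  (0)
The nim-sum is 0, so this is a P-position: the player to move is in a losing position under optimal play.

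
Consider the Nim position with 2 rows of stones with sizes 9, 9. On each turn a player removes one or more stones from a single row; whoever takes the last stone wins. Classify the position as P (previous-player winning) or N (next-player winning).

P-position

Nim-sum: 9 XOR 9 = 0.
The nim-sum is 0, so this is a P-position: the player to move is in a losing position under optimal play.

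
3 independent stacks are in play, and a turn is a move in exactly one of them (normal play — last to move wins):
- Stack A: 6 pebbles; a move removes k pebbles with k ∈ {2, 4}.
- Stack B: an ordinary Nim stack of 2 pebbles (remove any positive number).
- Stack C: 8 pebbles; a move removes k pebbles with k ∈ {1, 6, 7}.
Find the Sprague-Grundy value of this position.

0

For stack A, compute g(0), g(1), … with moves {2, 4}:
g(0) = mex{} = 0
g(1) = mex{} = 0
g(2) = mex{0} = 1
g(3) = mex{0} = 1
g(4) = mex{0,1} = 2
g(5) = mex{0,1} = 2
g(6) = mex{1,2} = 0
So g(6) = 0.
Stack B is a plain Nim stack of size 2, so its Grundy value is 2.
For stack C, compute g(0), g(1), … with moves {1, 6, 7}:
g(0) = mex{} = 0
g(1) = mex{0} = 1
g(2) = mex{1} = 0
g(3) = mex{0} = 1
g(4) = mex{1} = 0
g(5) = mex{0} = 1
g(6) = mex{0,1} = 2
g(7) = mex{0,1,2} = 3
g(8) = mex{0,1,3} = 2
So g(8) = 2.
By the Sprague-Grundy theorem, the Grundy value of a sum of independent games is the XOR of the component values.
Combined value = 0 ⊕ 2 ⊕ 2 = 0.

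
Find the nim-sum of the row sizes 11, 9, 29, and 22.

Bitwise XOR of the heap sizes:
  01011  (11)
  01001  (9)
  11101  (29)
  10110  (22)
  -----
  01001  (9)

9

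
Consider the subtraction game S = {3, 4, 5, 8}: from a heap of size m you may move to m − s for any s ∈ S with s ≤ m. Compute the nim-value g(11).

0

Compute g(0), g(1), … for moves {3, 4, 5, 8}:
k:     0  1  2  3  4  5  6  7  8  9 10 11
g(k):  0  0  0  1  1  1  2  2  2  3  3  0
So g(11) = 0.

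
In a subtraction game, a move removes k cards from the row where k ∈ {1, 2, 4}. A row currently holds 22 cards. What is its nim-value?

1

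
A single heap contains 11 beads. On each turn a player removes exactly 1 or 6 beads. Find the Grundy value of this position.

0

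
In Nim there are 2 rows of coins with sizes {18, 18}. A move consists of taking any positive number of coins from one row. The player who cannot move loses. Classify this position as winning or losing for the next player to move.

Compute the nim-sum pairwise:
18 XOR 18 = 0
The nim-sum is 0, so this is a P-position: the player to move is in a losing position under optimal play.

Losing position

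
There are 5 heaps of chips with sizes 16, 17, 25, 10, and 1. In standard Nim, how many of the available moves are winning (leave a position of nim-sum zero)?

3

Compute the nim-sum pairwise:
16 ⊕ 17 = 1
1 ⊕ 25 = 24
24 ⊕ 10 = 18
18 ⊕ 1 = 19
The overall nim-sum is X = 19. A heap of size p has a winning move iff p XOR X < p (reduce it to p XOR X).
  16: 16 XOR 19 = 3 < 16 — winning move (to 3).
  17: 17 XOR 19 = 2 < 17 — winning move (to 2).
  25: 25 XOR 19 = 10 < 25 — winning move (to 10).
  10: 10 XOR 19 = 25 ≥ 10 — no move.
  1: 1 XOR 19 = 18 ≥ 1 — no move.
That gives 3 winning moves.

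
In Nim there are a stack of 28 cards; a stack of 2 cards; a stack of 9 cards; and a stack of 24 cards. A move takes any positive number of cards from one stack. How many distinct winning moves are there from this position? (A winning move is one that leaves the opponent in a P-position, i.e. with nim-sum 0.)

Compute the nim-sum pairwise:
28 ^ 2 = 30
30 ^ 9 = 23
23 ^ 24 = 15
The overall nim-sum is X = 15. A stack of size p has a winning move iff p XOR X < p (reduce it to p XOR X).
  28: 28 XOR 15 = 19 < 28 — winning move (to 19).
  2: 2 XOR 15 = 13 ≥ 2 — no move.
  9: 9 XOR 15 = 6 < 9 — winning move (to 6).
  24: 24 XOR 15 = 23 < 24 — winning move (to 23).
That gives 3 winning moves.

3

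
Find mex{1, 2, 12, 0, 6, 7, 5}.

3

The values 0, 1, 2 are all present; 3 is the first non-negative integer missing from the set.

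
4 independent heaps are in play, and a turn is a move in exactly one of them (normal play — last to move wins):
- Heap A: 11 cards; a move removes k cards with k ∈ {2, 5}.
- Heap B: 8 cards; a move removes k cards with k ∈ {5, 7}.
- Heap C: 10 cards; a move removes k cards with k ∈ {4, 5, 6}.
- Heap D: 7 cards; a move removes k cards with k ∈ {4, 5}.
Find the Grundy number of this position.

For heap A, compute g(0), g(1), … with moves {2, 5}:
g(0) = mex{} = 0
g(1) = mex{} = 0
g(2) = mex{0} = 1
g(3) = mex{0} = 1
g(4) = mex{1} = 0
g(5) = mex{0,1} = 2
g(6) = mex{0} = 1
g(7) = mex{1,2} = 0
g(8) = mex{1} = 0
g(9) = mex{0} = 1
g(10) = mex{0,2} = 1
g(11) = mex{1} = 0
So g(11) = 0.
Build the Grundy sequence for heap B with g(k) = mex{g(k−s) : s ∈ {5, 7}, s ≤ k}:
k:     0  1  2  3  4  5  6  7  8
g(k):  0  0  0  0  0  1  1  1  1
So g(8) = 1.
For heap C, compute g(0), g(1), … with moves {4, 5, 6}:
k:     0  1  2  3  4  5  6  7  8  9 10
g(k):  0  0  0  0  1  1  1  1  2  2  0
So g(10) = 0.
Build the Grundy sequence for heap D with g(k) = mex{g(k−s) : s ∈ {4, 5}, s ≤ k}:
g(0) = mex{} = 0
g(1) = mex{} = 0
g(2) = mex{} = 0
g(3) = mex{} = 0
g(4) = mex{0} = 1
g(5) = mex{0} = 1
g(6) = mex{0} = 1
g(7) = mex{0} = 1
So g(7) = 1.
By the Sprague-Grundy theorem, the Grundy value of a sum of independent games is the XOR of the component values.
Combined value = 0 XOR 1 XOR 0 XOR 1 = 0.

0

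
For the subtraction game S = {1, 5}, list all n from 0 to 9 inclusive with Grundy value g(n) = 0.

0, 2, 4, 6, 8

Compute g(0), g(1), … for moves {1, 5}:
g(0) = mex{} = 0
g(1) = mex{0} = 1
g(2) = mex{1} = 0
g(3) = mex{0} = 1
g(4) = mex{1} = 0
g(5) = mex{0} = 1
g(6) = mex{1} = 0
g(7) = mex{0} = 1
g(8) = mex{1} = 0
g(9) = mex{0} = 1
The P-positions (g = 0) in 0..9 are 0, 2, 4, 6, 8.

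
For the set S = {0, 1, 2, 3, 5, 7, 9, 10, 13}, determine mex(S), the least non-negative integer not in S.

4

The values 0, 1, 2, 3 are all present; 4 is the first non-negative integer missing from the set.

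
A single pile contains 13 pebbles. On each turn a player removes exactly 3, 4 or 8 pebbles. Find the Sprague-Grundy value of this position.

Grundy values for subtraction set {3, 4, 8}:
k:     0  1  2  3  4  5  6  7  8  9 10 11 12 13
g(k):  0  0  0  1  1  1  2  0  2  3  1  3  0  0
So g(13) = 0.

0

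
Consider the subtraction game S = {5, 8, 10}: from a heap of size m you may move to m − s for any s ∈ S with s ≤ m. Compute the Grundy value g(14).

Grundy values for subtraction set {5, 8, 10}:
k:     0  1  2  3  4  5  6  7  8  9 10 11 12 13 14
g(k):  0  0  0  0  0  1  1  1  1  1  2  2  2  2  2
So g(14) = 2.

2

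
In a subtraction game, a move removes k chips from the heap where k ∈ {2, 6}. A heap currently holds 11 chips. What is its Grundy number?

Grundy values for subtraction set {2, 6}:
g(0) = mex{} = 0
g(1) = mex{} = 0
g(2) = mex{0} = 1
g(3) = mex{0} = 1
g(4) = mex{1} = 0
g(5) = mex{1} = 0
g(6) = mex{0} = 1
g(7) = mex{0} = 1
g(8) = mex{1} = 0
g(9) = mex{1} = 0
g(10) = mex{0} = 1
g(11) = mex{0} = 1
So g(11) = 1.

1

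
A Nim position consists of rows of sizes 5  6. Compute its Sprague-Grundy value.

Compute the nim-sum pairwise:
5 ^ 6 = 3

3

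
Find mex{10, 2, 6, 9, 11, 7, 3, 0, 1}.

The values 0, 1, 2, 3 are all present; 4 is the first non-negative integer missing from the set.

4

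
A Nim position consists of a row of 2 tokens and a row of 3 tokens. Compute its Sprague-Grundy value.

Nim-sum: 2 XOR 3 = 1.

1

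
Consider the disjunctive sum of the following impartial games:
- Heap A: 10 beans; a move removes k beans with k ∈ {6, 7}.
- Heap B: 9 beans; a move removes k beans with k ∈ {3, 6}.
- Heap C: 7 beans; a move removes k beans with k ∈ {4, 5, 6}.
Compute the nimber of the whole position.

0

Build the Grundy sequence for heap A with g(k) = mex{g(k−s) : s ∈ {6, 7}, s ≤ k}:
g(0) = mex{} = 0
g(1) = mex{} = 0
g(2) = mex{} = 0
g(3) = mex{} = 0
g(4) = mex{} = 0
g(5) = mex{} = 0
g(6) = mex{0} = 1
g(7) = mex{0} = 1
g(8) = mex{0} = 1
g(9) = mex{0} = 1
g(10) = mex{0} = 1
So g(10) = 1.
Build the Grundy sequence for heap B with g(k) = mex{g(k−s) : s ∈ {3, 6}, s ≤ k}:
g(0) = mex{} = 0
g(1) = mex{} = 0
g(2) = mex{} = 0
g(3) = mex{0} = 1
g(4) = mex{0} = 1
g(5) = mex{0} = 1
g(6) = mex{0,1} = 2
g(7) = mex{0,1} = 2
g(8) = mex{0,1} = 2
g(9) = mex{1,2} = 0
So g(9) = 0.
Grundy values for heap C (subtraction set {4, 5, 6}):
g(0) = mex{} = 0
g(1) = mex{} = 0
g(2) = mex{} = 0
g(3) = mex{} = 0
g(4) = mex{0} = 1
g(5) = mex{0} = 1
g(6) = mex{0} = 1
g(7) = mex{0} = 1
So g(7) = 1.
By the Sprague-Grundy theorem, the Grundy value of a sum of independent games is the XOR of the component values.
Combined value = 1 ⊕ 0 ⊕ 1 = 0.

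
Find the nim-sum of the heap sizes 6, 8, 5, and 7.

12

Write each in binary and XOR column by column:
  0110  (6)
  1000  (8)
  0101  (5)
  0111  (7)
  ----
  1100  (12)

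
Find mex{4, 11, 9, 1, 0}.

The values 0, 1 are all present; 2 is the first non-negative integer missing from the set.

2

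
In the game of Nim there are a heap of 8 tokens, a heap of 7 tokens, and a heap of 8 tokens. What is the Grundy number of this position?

7

Compute the nim-sum pairwise:
8 ^ 7 = 15
15 ^ 8 = 7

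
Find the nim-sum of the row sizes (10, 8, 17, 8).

27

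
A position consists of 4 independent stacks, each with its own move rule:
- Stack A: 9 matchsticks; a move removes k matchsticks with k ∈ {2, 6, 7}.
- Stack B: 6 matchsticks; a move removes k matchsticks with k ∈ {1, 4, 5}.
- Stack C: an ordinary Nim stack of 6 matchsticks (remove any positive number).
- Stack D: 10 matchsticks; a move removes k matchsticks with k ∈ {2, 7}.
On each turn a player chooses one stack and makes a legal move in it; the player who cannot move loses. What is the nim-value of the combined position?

4

Grundy values for stack A (subtraction set {2, 6, 7}):
k:     0  1  2  3  4  5  6  7  8  9
g(k):  0  0  1  1  0  0  1  1  2  0
So g(9) = 0.
For stack B, compute g(0), g(1), … with moves {1, 4, 5}:
g(0) = mex{} = 0
g(1) = mex{0} = 1
g(2) = mex{1} = 0
g(3) = mex{0} = 1
g(4) = mex{0,1} = 2
g(5) = mex{0,1,2} = 3
g(6) = mex{0,1,3} = 2
So g(6) = 2.
Stack C is a plain Nim stack of size 6, so its Grundy value is 6.
Grundy values for stack D (subtraction set {2, 7}):
g(0) = mex{} = 0
g(1) = mex{} = 0
g(2) = mex{0} = 1
g(3) = mex{0} = 1
g(4) = mex{1} = 0
g(5) = mex{1} = 0
g(6) = mex{0} = 1
g(7) = mex{0} = 1
g(8) = mex{0,1} = 2
g(9) = mex{1} = 0
g(10) = mex{1,2} = 0
So g(10) = 0.
By the Sprague-Grundy theorem, the Grundy value of a sum of independent games is the XOR of the component values.
Combined value = 0 XOR 2 XOR 6 XOR 0 = 4.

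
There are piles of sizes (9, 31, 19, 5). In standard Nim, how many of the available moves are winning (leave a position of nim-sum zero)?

0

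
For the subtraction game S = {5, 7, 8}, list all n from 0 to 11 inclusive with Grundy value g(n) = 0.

Build the Grundy sequence with g(k) = mex{g(k−s) : s ∈ {5, 7, 8}, s ≤ k}:
g(0) = mex{} = 0
g(1) = mex{} = 0
g(2) = mex{} = 0
g(3) = mex{} = 0
g(4) = mex{} = 0
g(5) = mex{0} = 1
g(6) = mex{0} = 1
g(7) = mex{0} = 1
g(8) = mex{0} = 1
g(9) = mex{0} = 1
g(10) = mex{0,1} = 2
g(11) = mex{0,1} = 2
The P-positions (g = 0) in 0..11 are 0, 1, 2, 3, 4.

0, 1, 2, 3, 4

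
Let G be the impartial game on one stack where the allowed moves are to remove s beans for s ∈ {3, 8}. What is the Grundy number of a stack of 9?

Compute g(0), g(1), … for moves {3, 8}:
g(0) = mex{} = 0
g(1) = mex{} = 0
g(2) = mex{} = 0
g(3) = mex{0} = 1
g(4) = mex{0} = 1
g(5) = mex{0} = 1
g(6) = mex{1} = 0
g(7) = mex{1} = 0
g(8) = mex{0,1} = 2
g(9) = mex{0} = 1
So g(9) = 1.

1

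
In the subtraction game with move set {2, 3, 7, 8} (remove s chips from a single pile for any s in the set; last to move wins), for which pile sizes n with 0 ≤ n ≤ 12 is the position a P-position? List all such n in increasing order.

0, 1, 5, 6, 10, 11

Grundy values for subtraction set {2, 3, 7, 8}:
k:     0  1  2  3  4  5  6  7  8  9 10 11 12
g(k):  0  0  1  1  2  0  0  1  1  2  0  0  1
The P-positions (g = 0) in 0..12 are 0, 1, 5, 6, 10, 11.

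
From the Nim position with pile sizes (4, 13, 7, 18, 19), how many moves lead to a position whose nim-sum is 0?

1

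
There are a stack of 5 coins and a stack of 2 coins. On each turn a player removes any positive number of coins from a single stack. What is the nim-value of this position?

Compute the nim-sum pairwise:
5 ⊕ 2 = 7

7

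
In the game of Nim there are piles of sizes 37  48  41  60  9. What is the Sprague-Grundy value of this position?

9

Compute the nim-sum pairwise:
37 ^ 48 = 21
21 ^ 41 = 60
60 ^ 60 = 0
0 ^ 9 = 9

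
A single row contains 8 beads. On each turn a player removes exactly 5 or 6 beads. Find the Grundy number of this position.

Compute g(0), g(1), … for moves {5, 6}:
g(0) = mex{} = 0
g(1) = mex{} = 0
g(2) = mex{} = 0
g(3) = mex{} = 0
g(4) = mex{} = 0
g(5) = mex{0} = 1
g(6) = mex{0} = 1
g(7) = mex{0} = 1
g(8) = mex{0} = 1
So g(8) = 1.

1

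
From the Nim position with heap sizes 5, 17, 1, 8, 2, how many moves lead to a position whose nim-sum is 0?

Compute the nim-sum pairwise:
5 ⊕ 17 = 20
20 ⊕ 1 = 21
21 ⊕ 8 = 29
29 ⊕ 2 = 31
The overall nim-sum is X = 31. A heap of size p has a winning move iff p XOR X < p (reduce it to p XOR X).
  5: 5 XOR 31 = 26 ≥ 5 — no move.
  17: 17 XOR 31 = 14 < 17 — winning move (to 14).
  1: 1 XOR 31 = 30 ≥ 1 — no move.
  8: 8 XOR 31 = 23 ≥ 8 — no move.
  2: 2 XOR 31 = 29 ≥ 2 — no move.
That gives 1 winning move.

1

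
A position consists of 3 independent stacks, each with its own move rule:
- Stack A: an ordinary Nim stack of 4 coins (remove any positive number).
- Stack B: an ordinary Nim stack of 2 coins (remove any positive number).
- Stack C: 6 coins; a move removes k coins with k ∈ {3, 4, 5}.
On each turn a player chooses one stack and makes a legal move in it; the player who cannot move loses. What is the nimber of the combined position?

4

Stack A is a plain Nim stack of size 4, so its Grundy value is 4.
Stack B is a plain Nim stack of size 2, so its Grundy value is 2.
For stack C, compute g(0), g(1), … with moves {3, 4, 5}:
k:     0  1  2  3  4  5  6
g(k):  0  0  0  1  1  1  2
So g(6) = 2.
The value of a disjunctive sum is the nim-sum of the parts.
Combined value = 4 ⊕ 2 ⊕ 2 = 4.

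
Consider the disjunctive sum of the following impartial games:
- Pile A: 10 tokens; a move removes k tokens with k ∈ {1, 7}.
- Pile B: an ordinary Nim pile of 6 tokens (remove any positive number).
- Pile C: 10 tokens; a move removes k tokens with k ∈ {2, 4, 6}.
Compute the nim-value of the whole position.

7

Build the Grundy sequence for pile A with g(k) = mex{g(k−s) : s ∈ {1, 7}, s ≤ k}:
g(0) = mex{} = 0
g(1) = mex{0} = 1
g(2) = mex{1} = 0
g(3) = mex{0} = 1
g(4) = mex{1} = 0
g(5) = mex{0} = 1
g(6) = mex{1} = 0
g(7) = mex{0} = 1
g(8) = mex{1} = 0
g(9) = mex{0} = 1
g(10) = mex{1} = 0
So g(10) = 0.
Pile B is a plain Nim pile of size 6, so its Grundy value is 6.
Build the Grundy sequence for pile C with g(k) = mex{g(k−s) : s ∈ {2, 4, 6}, s ≤ k}:
g(0) = mex{} = 0
g(1) = mex{} = 0
g(2) = mex{0} = 1
g(3) = mex{0} = 1
g(4) = mex{0,1} = 2
g(5) = mex{0,1} = 2
g(6) = mex{0,1,2} = 3
g(7) = mex{0,1,2} = 3
g(8) = mex{1,2,3} = 0
g(9) = mex{1,2,3} = 0
g(10) = mex{0,2,3} = 1
So g(10) = 1.
The value of a disjunctive sum is the nim-sum of the parts.
Combined value = 0 XOR 6 XOR 1 = 7.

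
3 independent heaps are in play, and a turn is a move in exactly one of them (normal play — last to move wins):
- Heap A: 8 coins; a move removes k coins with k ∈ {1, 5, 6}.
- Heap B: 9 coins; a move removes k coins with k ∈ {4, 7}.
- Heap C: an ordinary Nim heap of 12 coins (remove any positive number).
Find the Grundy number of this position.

Build the Grundy sequence for heap A with g(k) = mex{g(k−s) : s ∈ {1, 5, 6}, s ≤ k}:
k:     0  1  2  3  4  5  6  7  8
g(k):  0  1  0  1  0  1  2  3  2
So g(8) = 2.
For heap B, compute g(0), g(1), … with moves {4, 7}:
g(0) = mex{} = 0
g(1) = mex{} = 0
g(2) = mex{} = 0
g(3) = mex{} = 0
g(4) = mex{0} = 1
g(5) = mex{0} = 1
g(6) = mex{0} = 1
g(7) = mex{0} = 1
g(8) = mex{0,1} = 2
g(9) = mex{0,1} = 2
So g(9) = 2.
Heap C is a plain Nim heap of size 12, so its Grundy value is 12.
By the Sprague-Grundy theorem, the Grundy value of a sum of independent games is the XOR of the component values.
Combined value = 2 ⊕ 2 ⊕ 12 = 12.

12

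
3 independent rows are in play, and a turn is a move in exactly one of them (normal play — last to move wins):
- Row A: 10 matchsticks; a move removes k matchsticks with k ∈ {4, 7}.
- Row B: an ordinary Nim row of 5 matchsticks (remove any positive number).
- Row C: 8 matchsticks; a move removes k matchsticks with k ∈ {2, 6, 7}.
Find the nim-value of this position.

5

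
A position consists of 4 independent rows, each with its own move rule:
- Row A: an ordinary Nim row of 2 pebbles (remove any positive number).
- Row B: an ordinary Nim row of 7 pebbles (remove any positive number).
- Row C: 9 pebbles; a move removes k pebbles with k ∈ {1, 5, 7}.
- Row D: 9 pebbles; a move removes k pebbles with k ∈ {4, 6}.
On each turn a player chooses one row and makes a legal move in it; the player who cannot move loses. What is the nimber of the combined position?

Row A is a plain Nim row of size 2, so its Grundy value is 2.
Row B is a plain Nim row of size 7, so its Grundy value is 7.
Grundy values for row C (subtraction set {1, 5, 7}):
g(0) = mex{} = 0
g(1) = mex{0} = 1
g(2) = mex{1} = 0
g(3) = mex{0} = 1
g(4) = mex{1} = 0
g(5) = mex{0} = 1
g(6) = mex{1} = 0
g(7) = mex{0} = 1
g(8) = mex{1} = 0
g(9) = mex{0} = 1
So g(9) = 1.
For row D, compute g(0), g(1), … with moves {4, 6}:
g(0) = mex{} = 0
g(1) = mex{} = 0
g(2) = mex{} = 0
g(3) = mex{} = 0
g(4) = mex{0} = 1
g(5) = mex{0} = 1
g(6) = mex{0} = 1
g(7) = mex{0} = 1
g(8) = mex{0,1} = 2
g(9) = mex{0,1} = 2
So g(9) = 2.
By the Sprague-Grundy theorem, the Grundy value of a sum of independent games is the XOR of the component values.
Combined value = 2 ⊕ 7 ⊕ 1 ⊕ 2 = 6.

6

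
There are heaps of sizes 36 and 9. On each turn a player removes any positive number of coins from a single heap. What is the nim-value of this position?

45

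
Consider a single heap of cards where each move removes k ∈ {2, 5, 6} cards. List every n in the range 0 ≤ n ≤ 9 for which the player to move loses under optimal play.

0, 1, 4, 8

Build the Grundy sequence with g(k) = mex{g(k−s) : s ∈ {2, 5, 6}, s ≤ k}:
k:     0  1  2  3  4  5  6  7  8  9
g(k):  0  0  1  1  0  2  1  3  0  2
The P-positions (g = 0) in 0..9 are 0, 1, 4, 8.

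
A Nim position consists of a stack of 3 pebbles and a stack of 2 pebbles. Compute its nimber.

1

In binary:
  11  (3)
  10  (2)
  --
  01  (1)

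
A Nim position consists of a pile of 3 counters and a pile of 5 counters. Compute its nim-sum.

6

Compute the nim-sum pairwise:
3 ⊕ 5 = 6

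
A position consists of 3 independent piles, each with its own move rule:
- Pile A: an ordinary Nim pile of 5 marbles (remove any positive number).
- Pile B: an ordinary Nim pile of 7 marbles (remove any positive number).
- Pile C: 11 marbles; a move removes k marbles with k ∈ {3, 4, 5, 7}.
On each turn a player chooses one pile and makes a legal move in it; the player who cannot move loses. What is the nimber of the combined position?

2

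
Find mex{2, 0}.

1

0 is in the set but 1 is not, so the mex is 1.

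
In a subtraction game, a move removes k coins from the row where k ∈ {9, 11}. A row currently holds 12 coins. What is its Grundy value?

Compute g(0), g(1), … for moves {9, 11}:
g(0) = mex{} = 0
g(1) = mex{} = 0
g(2) = mex{} = 0
g(3) = mex{} = 0
g(4) = mex{} = 0
g(5) = mex{} = 0
g(6) = mex{} = 0
g(7) = mex{} = 0
g(8) = mex{} = 0
g(9) = mex{0} = 1
g(10) = mex{0} = 1
g(11) = mex{0} = 1
g(12) = mex{0} = 1
So g(12) = 1.

1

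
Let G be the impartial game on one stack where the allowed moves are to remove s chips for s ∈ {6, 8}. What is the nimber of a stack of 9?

1

Grundy values for subtraction set {6, 8}:
k:     0  1  2  3  4  5  6  7  8  9
g(k):  0  0  0  0  0  0  1  1  1  1
So g(9) = 1.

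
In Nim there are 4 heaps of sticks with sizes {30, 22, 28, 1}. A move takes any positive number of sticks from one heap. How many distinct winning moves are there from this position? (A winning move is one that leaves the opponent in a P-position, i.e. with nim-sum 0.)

Bitwise XOR of the heap sizes:
  11110  (30)
  10110  (22)
  11100  (28)
  00001  (1)
  -----
  10101  (21)
The overall nim-sum is X = 21. A heap of size p has a winning move iff p XOR X < p (reduce it to p XOR X).
  30: 30 XOR 21 = 11 < 30 — winning move (to 11).
  22: 22 XOR 21 = 3 < 22 — winning move (to 3).
  28: 28 XOR 21 = 9 < 28 — winning move (to 9).
  1: 1 XOR 21 = 20 ≥ 1 — no move.
That gives 3 winning moves.

3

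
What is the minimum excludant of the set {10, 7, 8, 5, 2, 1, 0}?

The values 0, 1, 2 are all present; 3 is the first non-negative integer missing from the set.

3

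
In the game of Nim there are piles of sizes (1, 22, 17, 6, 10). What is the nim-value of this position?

10

Write each in binary and XOR column by column:
  00001  (1)
  10110  (22)
  10001  (17)
  00110  (6)
  01010  (10)
  -----
  01010  (10)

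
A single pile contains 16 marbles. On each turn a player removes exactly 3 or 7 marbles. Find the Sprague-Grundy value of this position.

Compute g(0), g(1), … for moves {3, 7}:
k:     0  1  2  3  4  5  6  7  8  9 10 11 12 13 14 15 16
g(k):  0  0  0  1  1  1  0  2  2  1  0  0  0  1  1  1  0
So g(16) = 0.

0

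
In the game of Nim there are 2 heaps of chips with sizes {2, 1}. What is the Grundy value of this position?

3

Nim-sum: 2 XOR 1 = 3.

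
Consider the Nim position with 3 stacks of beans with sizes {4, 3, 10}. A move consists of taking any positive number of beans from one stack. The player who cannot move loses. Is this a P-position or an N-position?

Nim-sum: 4 ⊕ 3 ⊕ 10 = 13.
The nim-sum is 13 ≠ 0, so this is an N-position: the player to move can win.

N-position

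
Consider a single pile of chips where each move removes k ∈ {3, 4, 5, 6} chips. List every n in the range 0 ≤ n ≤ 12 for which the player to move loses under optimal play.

Compute g(0), g(1), … for moves {3, 4, 5, 6}:
g(0) = mex{} = 0
g(1) = mex{} = 0
g(2) = mex{} = 0
g(3) = mex{0} = 1
g(4) = mex{0} = 1
g(5) = mex{0} = 1
g(6) = mex{0,1} = 2
g(7) = mex{0,1} = 2
g(8) = mex{0,1} = 2
g(9) = mex{1,2} = 0
g(10) = mex{1,2} = 0
g(11) = mex{1,2} = 0
g(12) = mex{0,2} = 1
The P-positions (g = 0) in 0..12 are 0, 1, 2, 9, 10, 11.

0, 1, 2, 9, 10, 11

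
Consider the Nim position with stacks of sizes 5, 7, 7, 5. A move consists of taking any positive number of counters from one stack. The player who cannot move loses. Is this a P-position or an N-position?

P-position

Bitwise XOR of the heap sizes:
  101  (5)
  111  (7)
  111  (7)
  101  (5)
  ---
  000  (0)
The nim-sum is 0, so this is a P-position: the player to move is in a losing position under optimal play.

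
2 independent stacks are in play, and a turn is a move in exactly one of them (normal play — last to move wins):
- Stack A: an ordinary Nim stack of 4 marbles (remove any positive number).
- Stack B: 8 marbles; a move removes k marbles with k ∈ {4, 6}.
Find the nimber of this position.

Stack A is a plain Nim stack of size 4, so its Grundy value is 4.
Grundy values for stack B (subtraction set {4, 6}):
k:     0  1  2  3  4  5  6  7  8
g(k):  0  0  0  0  1  1  1  1  2
So g(8) = 2.
The value of a disjunctive sum is the nim-sum of the parts.
Combined value = 4 ⊕ 2 = 6.

6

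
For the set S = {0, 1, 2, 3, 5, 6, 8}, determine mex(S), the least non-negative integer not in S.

4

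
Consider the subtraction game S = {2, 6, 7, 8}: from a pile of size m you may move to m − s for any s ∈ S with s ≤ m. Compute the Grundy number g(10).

Grundy values for subtraction set {2, 6, 7, 8}:
k:     0  1  2  3  4  5  6  7  8  9 10
g(k):  0  0  1  1  0  0  1  1  2  2  3
So g(10) = 3.

3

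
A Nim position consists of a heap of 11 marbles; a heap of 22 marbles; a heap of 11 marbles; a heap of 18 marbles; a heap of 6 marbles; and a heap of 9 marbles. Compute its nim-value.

11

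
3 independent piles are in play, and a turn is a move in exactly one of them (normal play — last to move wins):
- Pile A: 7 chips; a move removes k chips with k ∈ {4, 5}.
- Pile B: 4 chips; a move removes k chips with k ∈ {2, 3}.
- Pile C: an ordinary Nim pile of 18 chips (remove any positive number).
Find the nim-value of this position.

For pile A, compute g(0), g(1), … with moves {4, 5}:
g(0) = mex{} = 0
g(1) = mex{} = 0
g(2) = mex{} = 0
g(3) = mex{} = 0
g(4) = mex{0} = 1
g(5) = mex{0} = 1
g(6) = mex{0} = 1
g(7) = mex{0} = 1
So g(7) = 1.
Grundy values for pile B (subtraction set {2, 3}):
k:     0  1  2  3  4
g(k):  0  0  1  1  2
So g(4) = 2.
Pile C is a plain Nim pile of size 18, so its Grundy value is 18.
The value of a disjunctive sum is the nim-sum of the parts.
Combined value = 1 XOR 2 XOR 18 = 17.

17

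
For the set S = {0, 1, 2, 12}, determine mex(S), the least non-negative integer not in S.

The values 0, 1, 2 are all present; 3 is the first non-negative integer missing from the set.

3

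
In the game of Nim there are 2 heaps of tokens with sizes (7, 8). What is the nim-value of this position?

15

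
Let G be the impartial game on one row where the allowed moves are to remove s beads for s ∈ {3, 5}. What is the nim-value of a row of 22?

2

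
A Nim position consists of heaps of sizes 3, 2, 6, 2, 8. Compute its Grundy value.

13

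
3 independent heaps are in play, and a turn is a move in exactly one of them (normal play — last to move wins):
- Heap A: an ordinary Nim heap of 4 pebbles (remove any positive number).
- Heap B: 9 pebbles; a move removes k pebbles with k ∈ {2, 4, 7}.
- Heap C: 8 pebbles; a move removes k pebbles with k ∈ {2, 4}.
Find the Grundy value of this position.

Heap A is a plain Nim heap of size 4, so its Grundy value is 4.
For heap B, compute g(0), g(1), … with moves {2, 4, 7}:
k:     0  1  2  3  4  5  6  7  8  9
g(k):  0  0  1  1  2  2  0  3  1  0
So g(9) = 0.
Grundy values for heap C (subtraction set {2, 4}):
k:     0  1  2  3  4  5  6  7  8
g(k):  0  0  1  1  2  2  0  0  1
So g(8) = 1.
The value of a disjunctive sum is the nim-sum of the parts.
Combined value = 4 XOR 0 XOR 1 = 5.

5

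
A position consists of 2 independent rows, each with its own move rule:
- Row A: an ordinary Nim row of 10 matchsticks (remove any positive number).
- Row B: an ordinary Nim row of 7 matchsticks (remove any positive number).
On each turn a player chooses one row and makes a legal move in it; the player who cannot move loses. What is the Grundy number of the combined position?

Row A is a plain Nim row of size 10, so its Grundy value is 10.
Row B is a plain Nim row of size 7, so its Grundy value is 7.
By the Sprague-Grundy theorem, the Grundy value of a sum of independent games is the XOR of the component values.
Combined value = 10 ⊕ 7 = 13.

13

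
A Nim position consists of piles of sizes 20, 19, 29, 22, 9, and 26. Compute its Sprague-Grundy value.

Nim-sum: 20 ⊕ 19 ⊕ 29 ⊕ 22 ⊕ 9 ⊕ 26 = 31.

31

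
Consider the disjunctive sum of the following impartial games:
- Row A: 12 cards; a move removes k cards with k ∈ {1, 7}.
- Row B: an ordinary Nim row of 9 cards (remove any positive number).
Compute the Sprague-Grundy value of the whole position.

9

Build the Grundy sequence for row A with g(k) = mex{g(k−s) : s ∈ {1, 7}, s ≤ k}:
g(0) = mex{} = 0
g(1) = mex{0} = 1
g(2) = mex{1} = 0
g(3) = mex{0} = 1
g(4) = mex{1} = 0
g(5) = mex{0} = 1
g(6) = mex{1} = 0
g(7) = mex{0} = 1
g(8) = mex{1} = 0
g(9) = mex{0} = 1
g(10) = mex{1} = 0
g(11) = mex{0} = 1
g(12) = mex{1} = 0
So g(12) = 0.
Row B is a plain Nim row of size 9, so its Grundy value is 9.
By the Sprague-Grundy theorem, the Grundy value of a sum of independent games is the XOR of the component values.
Combined value = 0 XOR 9 = 9.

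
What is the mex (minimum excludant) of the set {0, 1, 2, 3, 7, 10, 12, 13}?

4

The values 0, 1, 2, 3 are all present; 4 is the first non-negative integer missing from the set.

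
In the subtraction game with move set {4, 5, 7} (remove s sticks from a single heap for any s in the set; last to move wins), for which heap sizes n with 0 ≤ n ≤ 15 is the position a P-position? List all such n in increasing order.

0, 1, 2, 3, 11, 12, 13, 14

Build the Grundy sequence with g(k) = mex{g(k−s) : s ∈ {4, 5, 7}, s ≤ k}:
k:     0  1  2  3  4  5  6  7  8  9 10 11 12 13 14 15
g(k):  0  0  0  0  1  1  1  1  2  2  2  0  0  0  0  1
The P-positions (g = 0) in 0..15 are 0, 1, 2, 3, 11, 12, 13, 14.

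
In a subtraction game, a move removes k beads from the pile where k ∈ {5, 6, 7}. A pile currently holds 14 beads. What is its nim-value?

Grundy values for subtraction set {5, 6, 7}:
g(0) = mex{} = 0
g(1) = mex{} = 0
g(2) = mex{} = 0
g(3) = mex{} = 0
g(4) = mex{} = 0
g(5) = mex{0} = 1
g(6) = mex{0} = 1
g(7) = mex{0} = 1
g(8) = mex{0} = 1
g(9) = mex{0} = 1
g(10) = mex{0,1} = 2
g(11) = mex{0,1} = 2
g(12) = mex{1} = 0
g(13) = mex{1} = 0
g(14) = mex{1} = 0
So g(14) = 0.

0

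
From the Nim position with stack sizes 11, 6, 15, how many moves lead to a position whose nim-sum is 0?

Nim-sum: 11 ⊕ 6 ⊕ 15 = 2.
The overall nim-sum is X = 2. A stack of size p has a winning move iff p XOR X < p (reduce it to p XOR X).
  11: 11 XOR 2 = 9 < 11 — winning move (to 9).
  6: 6 XOR 2 = 4 < 6 — winning move (to 4).
  15: 15 XOR 2 = 13 < 15 — winning move (to 13).
That gives 3 winning moves.

3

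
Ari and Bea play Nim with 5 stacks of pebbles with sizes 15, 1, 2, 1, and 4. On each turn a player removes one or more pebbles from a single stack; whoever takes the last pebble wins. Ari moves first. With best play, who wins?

Ari wins

In binary:
  1111  (15)
  0001  (1)
  0010  (2)
  0001  (1)
  0100  (4)
  ----
  1001  (9)
The nim-sum is 9 ≠ 0, so this is an N-position: the player to move can win; Ari has a winning move.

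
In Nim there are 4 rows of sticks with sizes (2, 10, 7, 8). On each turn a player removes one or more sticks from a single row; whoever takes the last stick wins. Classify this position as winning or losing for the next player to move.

Winning position

Nim-sum: 2 ⊕ 10 ⊕ 7 ⊕ 8 = 7.
The nim-sum is 7 ≠ 0, so this is an N-position: the player to move can win.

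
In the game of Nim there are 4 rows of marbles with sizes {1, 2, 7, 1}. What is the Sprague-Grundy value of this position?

5

Write each in binary and XOR column by column:
  001  (1)
  010  (2)
  111  (7)
  001  (1)
  ---
  101  (5)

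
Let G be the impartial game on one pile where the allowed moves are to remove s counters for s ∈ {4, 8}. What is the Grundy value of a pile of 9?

2

Grundy values for subtraction set {4, 8}:
g(0) = mex{} = 0
g(1) = mex{} = 0
g(2) = mex{} = 0
g(3) = mex{} = 0
g(4) = mex{0} = 1
g(5) = mex{0} = 1
g(6) = mex{0} = 1
g(7) = mex{0} = 1
g(8) = mex{0,1} = 2
g(9) = mex{0,1} = 2
So g(9) = 2.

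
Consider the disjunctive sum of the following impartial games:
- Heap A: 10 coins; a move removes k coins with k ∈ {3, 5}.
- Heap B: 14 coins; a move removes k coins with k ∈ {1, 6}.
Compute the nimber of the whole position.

For heap A, compute g(0), g(1), … with moves {3, 5}:
g(0) = mex{} = 0
g(1) = mex{} = 0
g(2) = mex{} = 0
g(3) = mex{0} = 1
g(4) = mex{0} = 1
g(5) = mex{0} = 1
g(6) = mex{0,1} = 2
g(7) = mex{0,1} = 2
g(8) = mex{1} = 0
g(9) = mex{1,2} = 0
g(10) = mex{1,2} = 0
So g(10) = 0.
For heap B, compute g(0), g(1), … with moves {1, 6}:
g(0) = mex{} = 0
g(1) = mex{0} = 1
g(2) = mex{1} = 0
g(3) = mex{0} = 1
g(4) = mex{1} = 0
g(5) = mex{0} = 1
g(6) = mex{0,1} = 2
g(7) = mex{1,2} = 0
g(8) = mex{0} = 1
g(9) = mex{1} = 0
g(10) = mex{0} = 1
g(11) = mex{1} = 0
g(12) = mex{0,2} = 1
g(13) = mex{0,1} = 2
g(14) = mex{1,2} = 0
So g(14) = 0.
The value of a disjunctive sum is the nim-sum of the parts.
Combined value = 0 ⊕ 0 = 0.

0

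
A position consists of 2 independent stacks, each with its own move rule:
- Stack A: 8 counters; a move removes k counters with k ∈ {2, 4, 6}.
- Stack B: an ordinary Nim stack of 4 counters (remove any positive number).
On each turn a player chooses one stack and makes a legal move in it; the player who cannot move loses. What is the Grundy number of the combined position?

4

Grundy values for stack A (subtraction set {2, 4, 6}):
k:     0  1  2  3  4  5  6  7  8
g(k):  0  0  1  1  2  2  3  3  0
So g(8) = 0.
Stack B is a plain Nim stack of size 4, so its Grundy value is 4.
The value of a disjunctive sum is the nim-sum of the parts.
Combined value = 0 XOR 4 = 4.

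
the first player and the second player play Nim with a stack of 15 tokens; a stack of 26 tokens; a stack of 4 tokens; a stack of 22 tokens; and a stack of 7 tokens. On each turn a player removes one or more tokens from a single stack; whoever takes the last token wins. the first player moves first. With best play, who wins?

the second player wins

Nim-sum: 15 XOR 26 XOR 4 XOR 22 XOR 7 = 0.
The nim-sum is 0, so this is a P-position: the player to move is in a losing position under optimal play; the first player is about to move from it and so loses — the second player wins.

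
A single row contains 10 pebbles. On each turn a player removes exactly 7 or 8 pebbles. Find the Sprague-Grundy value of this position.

Build the Grundy sequence with g(k) = mex{g(k−s) : s ∈ {7, 8}, s ≤ k}:
g(0) = mex{} = 0
g(1) = mex{} = 0
g(2) = mex{} = 0
g(3) = mex{} = 0
g(4) = mex{} = 0
g(5) = mex{} = 0
g(6) = mex{} = 0
g(7) = mex{0} = 1
g(8) = mex{0} = 1
g(9) = mex{0} = 1
g(10) = mex{0} = 1
So g(10) = 1.

1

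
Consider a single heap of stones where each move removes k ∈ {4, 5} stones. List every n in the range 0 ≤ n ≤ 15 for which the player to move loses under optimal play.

0, 1, 2, 3, 9, 10, 11, 12

Grundy values for subtraction set {4, 5}:
k:     0  1  2  3  4  5  6  7  8  9 10 11 12 13 14 15
g(k):  0  0  0  0  1  1  1  1  2  0  0  0  0  1  1  1
The P-positions (g = 0) in 0..15 are 0, 1, 2, 3, 9, 10, 11, 12.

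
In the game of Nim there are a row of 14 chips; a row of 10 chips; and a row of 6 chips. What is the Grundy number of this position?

Bitwise XOR of the heap sizes:
  1110  (14)
  1010  (10)
  0110  (6)
  ----
  0010  (2)

2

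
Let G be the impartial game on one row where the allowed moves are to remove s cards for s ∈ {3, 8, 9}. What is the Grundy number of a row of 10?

1

Grundy values for subtraction set {3, 8, 9}:
g(0) = mex{} = 0
g(1) = mex{} = 0
g(2) = mex{} = 0
g(3) = mex{0} = 1
g(4) = mex{0} = 1
g(5) = mex{0} = 1
g(6) = mex{1} = 0
g(7) = mex{1} = 0
g(8) = mex{0,1} = 2
g(9) = mex{0} = 1
g(10) = mex{0} = 1
So g(10) = 1.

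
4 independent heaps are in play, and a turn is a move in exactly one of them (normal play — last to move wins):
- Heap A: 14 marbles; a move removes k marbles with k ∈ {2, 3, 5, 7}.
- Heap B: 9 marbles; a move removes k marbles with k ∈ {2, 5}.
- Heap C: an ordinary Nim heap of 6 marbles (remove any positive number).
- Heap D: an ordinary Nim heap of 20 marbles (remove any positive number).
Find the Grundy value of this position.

17

Grundy values for heap A (subtraction set {2, 3, 5, 7}):
k:     0  1  2  3  4  5  6  7  8  9 10 11 12 13 14
g(k):  0  0  1  1  2  2  3  3  4  0  0  1  1  2  2
So g(14) = 2.
Grundy values for heap B (subtraction set {2, 5}):
g(0) = mex{} = 0
g(1) = mex{} = 0
g(2) = mex{0} = 1
g(3) = mex{0} = 1
g(4) = mex{1} = 0
g(5) = mex{0,1} = 2
g(6) = mex{0} = 1
g(7) = mex{1,2} = 0
g(8) = mex{1} = 0
g(9) = mex{0} = 1
So g(9) = 1.
Heap C is a plain Nim heap of size 6, so its Grundy value is 6.
Heap D is a plain Nim heap of size 20, so its Grundy value is 20.
By the Sprague-Grundy theorem, the Grundy value of a sum of independent games is the XOR of the component values.
Combined value = 2 ⊕ 1 ⊕ 6 ⊕ 20 = 17.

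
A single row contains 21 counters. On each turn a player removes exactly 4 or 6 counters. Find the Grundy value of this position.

0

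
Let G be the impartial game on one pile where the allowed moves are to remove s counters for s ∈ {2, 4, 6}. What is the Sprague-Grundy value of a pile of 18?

1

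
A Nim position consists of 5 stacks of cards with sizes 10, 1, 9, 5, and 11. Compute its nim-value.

12

Write each in binary and XOR column by column:
  1010  (10)
  0001  (1)
  1001  (9)
  0101  (5)
  1011  (11)
  ----
  1100  (12)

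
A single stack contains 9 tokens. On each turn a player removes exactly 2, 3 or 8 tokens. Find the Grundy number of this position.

2

Build the Grundy sequence with g(k) = mex{g(k−s) : s ∈ {2, 3, 8}, s ≤ k}:
k:     0  1  2  3  4  5  6  7  8  9
g(k):  0  0  1  1  2  0  0  1  1  2
So g(9) = 2.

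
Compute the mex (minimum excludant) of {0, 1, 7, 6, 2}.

3

The values 0, 1, 2 are all present; 3 is the first non-negative integer missing from the set.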